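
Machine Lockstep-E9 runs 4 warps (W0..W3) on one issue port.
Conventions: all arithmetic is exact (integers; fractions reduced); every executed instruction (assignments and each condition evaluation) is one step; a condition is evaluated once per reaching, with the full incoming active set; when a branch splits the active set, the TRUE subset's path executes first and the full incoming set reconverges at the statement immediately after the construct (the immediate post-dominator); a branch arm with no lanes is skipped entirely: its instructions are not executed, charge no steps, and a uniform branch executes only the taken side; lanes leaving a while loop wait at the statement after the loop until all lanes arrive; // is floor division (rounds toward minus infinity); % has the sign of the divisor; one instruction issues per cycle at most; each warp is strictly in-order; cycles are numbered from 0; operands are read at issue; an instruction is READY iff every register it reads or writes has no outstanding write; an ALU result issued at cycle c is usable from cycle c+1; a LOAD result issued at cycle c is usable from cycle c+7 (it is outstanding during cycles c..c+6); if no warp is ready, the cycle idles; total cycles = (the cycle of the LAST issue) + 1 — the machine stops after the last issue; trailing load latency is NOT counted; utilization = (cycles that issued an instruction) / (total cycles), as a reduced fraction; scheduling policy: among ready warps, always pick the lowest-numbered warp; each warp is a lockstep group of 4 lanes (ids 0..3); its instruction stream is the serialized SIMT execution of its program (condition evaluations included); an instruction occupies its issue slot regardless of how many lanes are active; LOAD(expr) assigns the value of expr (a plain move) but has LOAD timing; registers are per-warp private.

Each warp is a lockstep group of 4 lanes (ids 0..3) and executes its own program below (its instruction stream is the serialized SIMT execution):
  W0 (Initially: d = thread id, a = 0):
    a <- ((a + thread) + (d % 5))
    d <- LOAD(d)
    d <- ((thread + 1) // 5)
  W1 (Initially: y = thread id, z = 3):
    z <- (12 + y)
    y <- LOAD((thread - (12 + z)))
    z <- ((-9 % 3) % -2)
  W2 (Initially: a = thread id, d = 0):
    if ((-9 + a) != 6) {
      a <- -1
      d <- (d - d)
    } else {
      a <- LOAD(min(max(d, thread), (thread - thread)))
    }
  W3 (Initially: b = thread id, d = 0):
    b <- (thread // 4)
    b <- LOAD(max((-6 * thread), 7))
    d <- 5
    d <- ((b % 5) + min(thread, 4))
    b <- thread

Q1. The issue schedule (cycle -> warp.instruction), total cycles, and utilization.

cycle 0: W0.I0
cycle 1: W0.I1
cycle 2: W1.I0
cycle 3: W1.I1
cycle 4: W1.I2
cycle 5: W2.I0
cycle 6: W2.I1
cycle 7: W2.I2
cycle 8: W0.I2
cycle 9: W3.I0
cycle 10: W3.I1
cycle 11: W3.I2
cycle 12: idle
cycle 13: idle
cycle 14: idle
cycle 15: idle
cycle 16: idle
cycle 17: W3.I3
cycle 18: W3.I4

Answer: 19 cycles, utilization 14/19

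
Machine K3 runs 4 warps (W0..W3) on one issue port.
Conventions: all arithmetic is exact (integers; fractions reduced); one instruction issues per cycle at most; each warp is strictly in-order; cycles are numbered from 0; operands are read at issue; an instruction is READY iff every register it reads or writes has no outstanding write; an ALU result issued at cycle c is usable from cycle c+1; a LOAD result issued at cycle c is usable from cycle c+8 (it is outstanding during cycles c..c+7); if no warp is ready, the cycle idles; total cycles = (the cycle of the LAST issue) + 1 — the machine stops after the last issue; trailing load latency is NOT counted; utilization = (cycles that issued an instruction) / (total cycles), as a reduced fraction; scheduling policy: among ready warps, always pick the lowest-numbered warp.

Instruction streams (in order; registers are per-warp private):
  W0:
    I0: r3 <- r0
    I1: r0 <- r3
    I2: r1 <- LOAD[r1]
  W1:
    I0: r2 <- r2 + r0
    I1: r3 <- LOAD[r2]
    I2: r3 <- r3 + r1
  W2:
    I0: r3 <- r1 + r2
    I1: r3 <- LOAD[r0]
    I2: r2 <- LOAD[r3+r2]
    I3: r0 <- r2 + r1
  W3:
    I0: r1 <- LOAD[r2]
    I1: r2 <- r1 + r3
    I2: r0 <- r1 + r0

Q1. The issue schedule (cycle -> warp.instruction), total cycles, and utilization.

cycle 0: W0.I0
cycle 1: W0.I1
cycle 2: W0.I2
cycle 3: W1.I0
cycle 4: W1.I1
cycle 5: W2.I0
cycle 6: W2.I1
cycle 7: W3.I0
cycle 8: idle
cycle 9: idle
cycle 10: idle
cycle 11: idle
cycle 12: W1.I2
cycle 13: idle
cycle 14: W2.I2
cycle 15: W3.I1
cycle 16: W3.I2
cycle 17: idle
cycle 18: idle
cycle 19: idle
cycle 20: idle
cycle 21: idle
cycle 22: W2.I3

Answer: 23 cycles, utilization 13/23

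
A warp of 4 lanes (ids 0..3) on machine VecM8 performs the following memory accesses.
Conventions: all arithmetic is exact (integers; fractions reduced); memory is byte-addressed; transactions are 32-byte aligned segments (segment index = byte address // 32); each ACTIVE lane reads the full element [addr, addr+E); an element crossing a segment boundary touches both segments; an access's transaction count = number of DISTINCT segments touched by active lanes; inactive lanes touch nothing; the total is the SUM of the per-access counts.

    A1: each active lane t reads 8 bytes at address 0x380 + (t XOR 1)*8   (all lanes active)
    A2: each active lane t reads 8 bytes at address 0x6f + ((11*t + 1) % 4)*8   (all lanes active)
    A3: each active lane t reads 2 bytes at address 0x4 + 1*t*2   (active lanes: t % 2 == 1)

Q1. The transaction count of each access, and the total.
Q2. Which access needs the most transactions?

A1: 1 transaction
A2: 2 transactions
A3: 1 transaction

Answer: 1,2,1; total 4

Answer: A2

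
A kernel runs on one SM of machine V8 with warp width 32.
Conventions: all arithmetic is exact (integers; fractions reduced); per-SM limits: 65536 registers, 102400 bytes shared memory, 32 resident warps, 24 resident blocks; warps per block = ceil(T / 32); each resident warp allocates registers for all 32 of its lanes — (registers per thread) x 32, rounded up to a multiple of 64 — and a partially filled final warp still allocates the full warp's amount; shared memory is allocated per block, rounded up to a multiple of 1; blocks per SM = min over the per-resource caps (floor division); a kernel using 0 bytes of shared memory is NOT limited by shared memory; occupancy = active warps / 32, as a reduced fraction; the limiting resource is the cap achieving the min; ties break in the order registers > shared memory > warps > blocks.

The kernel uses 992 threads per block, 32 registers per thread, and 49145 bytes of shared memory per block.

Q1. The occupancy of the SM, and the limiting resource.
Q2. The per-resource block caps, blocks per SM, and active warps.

Answer: occupancy 31/32, limited by warps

registers: 2 blocks
shared memory: 2 blocks
warps: 1 block
blocks: 24 blocks

Answer: 1 block, 31 active warps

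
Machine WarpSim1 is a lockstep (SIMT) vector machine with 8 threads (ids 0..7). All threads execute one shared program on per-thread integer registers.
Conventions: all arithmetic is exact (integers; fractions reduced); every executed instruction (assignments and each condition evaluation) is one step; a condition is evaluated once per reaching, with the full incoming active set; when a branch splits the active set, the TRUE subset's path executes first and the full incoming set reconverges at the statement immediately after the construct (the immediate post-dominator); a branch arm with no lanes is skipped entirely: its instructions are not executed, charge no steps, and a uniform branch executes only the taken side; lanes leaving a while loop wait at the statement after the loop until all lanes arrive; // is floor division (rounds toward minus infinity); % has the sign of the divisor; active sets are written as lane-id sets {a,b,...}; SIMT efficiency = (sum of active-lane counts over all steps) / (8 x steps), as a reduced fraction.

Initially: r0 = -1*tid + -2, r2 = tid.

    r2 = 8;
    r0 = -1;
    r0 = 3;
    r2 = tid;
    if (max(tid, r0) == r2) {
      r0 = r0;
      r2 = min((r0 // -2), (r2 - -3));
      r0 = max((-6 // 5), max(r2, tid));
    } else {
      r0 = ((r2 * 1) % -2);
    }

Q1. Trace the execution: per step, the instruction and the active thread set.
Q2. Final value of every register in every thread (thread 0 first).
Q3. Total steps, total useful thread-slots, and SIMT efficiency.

step 0: r2 <- 8                      {0,1,2,3,4,5,6,7}
step 1: r0 <- -1                     {0,1,2,3,4,5,6,7}
step 2: r0 <- 3                      {0,1,2,3,4,5,6,7}
step 3: r2 <- tid                    {0,1,2,3,4,5,6,7}
step 4: eval (max(tid, r0) == r2)    {0,1,2,3,4,5,6,7}
step 5: r0 <- r0                     {3,4,5,6,7}
step 6: r2 <- min((r0 // -2), (r2 - -3)) {3,4,5,6,7}
step 7: r0 <- max((-6 // 5), max(r2, tid)) {3,4,5,6,7}
step 8: r0 <- ((r2 * 1) % -2)        {0,1,2}

Answer: 9 steps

r0: 0,-1,0,3,4,5,6,7
r2: 0,1,2,-2,-2,-2,-2,-2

steps = 9; useful = 58; efficiency = 58/72 = 29/36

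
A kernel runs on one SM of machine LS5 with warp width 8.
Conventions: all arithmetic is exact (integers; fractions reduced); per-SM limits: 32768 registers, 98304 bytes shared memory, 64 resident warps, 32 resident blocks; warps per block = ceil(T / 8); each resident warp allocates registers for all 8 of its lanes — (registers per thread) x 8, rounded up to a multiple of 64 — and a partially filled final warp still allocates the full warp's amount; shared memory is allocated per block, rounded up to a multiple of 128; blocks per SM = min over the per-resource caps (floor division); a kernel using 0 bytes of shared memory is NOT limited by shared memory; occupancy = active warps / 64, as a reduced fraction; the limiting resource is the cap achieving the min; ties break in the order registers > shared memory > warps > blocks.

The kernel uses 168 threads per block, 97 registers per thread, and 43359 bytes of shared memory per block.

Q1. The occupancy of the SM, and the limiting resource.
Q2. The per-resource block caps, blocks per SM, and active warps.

Answer: occupancy 21/64, limited by registers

registers: 1 block
shared memory: 2 blocks
warps: 3 blocks
blocks: 32 blocks

Answer: 1 block, 21 active warps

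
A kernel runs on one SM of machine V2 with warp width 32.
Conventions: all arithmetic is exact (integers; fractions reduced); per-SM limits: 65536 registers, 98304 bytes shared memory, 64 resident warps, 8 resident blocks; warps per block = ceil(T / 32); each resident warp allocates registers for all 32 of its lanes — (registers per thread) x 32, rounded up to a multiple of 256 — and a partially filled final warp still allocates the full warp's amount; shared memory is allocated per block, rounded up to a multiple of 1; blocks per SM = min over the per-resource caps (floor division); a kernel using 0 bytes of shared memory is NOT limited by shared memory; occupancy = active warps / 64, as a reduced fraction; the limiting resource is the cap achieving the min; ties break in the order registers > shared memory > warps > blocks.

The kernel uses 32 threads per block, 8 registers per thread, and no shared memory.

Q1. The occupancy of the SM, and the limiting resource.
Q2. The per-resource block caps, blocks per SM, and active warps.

Answer: occupancy 1/8, limited by blocks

registers: 256 blocks
shared memory: no limit (kernel uses none)
warps: 64 blocks
blocks: 8 blocks

Answer: 8 blocks, 8 active warps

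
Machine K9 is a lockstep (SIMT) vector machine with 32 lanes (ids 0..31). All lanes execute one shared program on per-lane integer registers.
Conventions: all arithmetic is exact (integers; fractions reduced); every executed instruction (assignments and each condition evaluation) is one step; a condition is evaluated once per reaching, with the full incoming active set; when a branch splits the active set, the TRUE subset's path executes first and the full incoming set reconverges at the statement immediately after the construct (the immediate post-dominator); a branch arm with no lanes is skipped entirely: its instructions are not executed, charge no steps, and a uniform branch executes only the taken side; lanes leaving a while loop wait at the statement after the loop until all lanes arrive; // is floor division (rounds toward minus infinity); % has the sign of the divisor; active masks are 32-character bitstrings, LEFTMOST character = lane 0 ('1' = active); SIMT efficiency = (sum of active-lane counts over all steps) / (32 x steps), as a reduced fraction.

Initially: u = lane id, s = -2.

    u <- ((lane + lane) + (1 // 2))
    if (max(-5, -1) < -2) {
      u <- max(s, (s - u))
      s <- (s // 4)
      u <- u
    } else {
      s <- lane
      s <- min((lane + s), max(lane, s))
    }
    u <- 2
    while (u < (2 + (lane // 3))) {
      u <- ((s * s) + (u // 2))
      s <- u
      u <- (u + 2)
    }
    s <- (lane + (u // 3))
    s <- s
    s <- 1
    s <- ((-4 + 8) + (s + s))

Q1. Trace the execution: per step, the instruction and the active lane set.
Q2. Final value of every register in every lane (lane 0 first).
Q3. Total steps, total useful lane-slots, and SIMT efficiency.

step 0: u <- ((lane + lane) + (1 // 2)) 11111111111111111111111111111111
step 1: eval (max(-5, -1) < -2)      11111111111111111111111111111111
step 2: s <- lane                    11111111111111111111111111111111
step 3: s <- min((lane + s), max(lane, s)) 11111111111111111111111111111111
step 4: u <- 2                       11111111111111111111111111111111
step 5: eval (u < (2 + (lane // 3))) 11111111111111111111111111111111
step 6: u <- ((s * s) + (u // 2))    00011111111111111111111111111111
step 7: s <- u                       00011111111111111111111111111111
step 8: u <- (u + 2)                 00011111111111111111111111111111
step 9: eval (u < (2 + (lane // 3))) 00011111111111111111111111111111
step 10: s <- (lane + (u // 3))       11111111111111111111111111111111
step 11: s <- s                       11111111111111111111111111111111
step 12: s <- 1                       11111111111111111111111111111111
step 13: s <- ((-4 + 8) + (s + s))    11111111111111111111111111111111

Answer: 14 steps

u: 2,2,2,12,19,28,39,52,67,84,103,124,147,172,199,228,259,292,327,364,403,444,487,532,579,628,679,732,787,844,903,964
s: 6,6,6,6,6,6,6,6,6,6,6,6,6,6,6,6,6,6,6,6,6,6,6,6,6,6,6,6,6,6,6,6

steps = 14; useful = 436; efficiency = 436/448 = 109/112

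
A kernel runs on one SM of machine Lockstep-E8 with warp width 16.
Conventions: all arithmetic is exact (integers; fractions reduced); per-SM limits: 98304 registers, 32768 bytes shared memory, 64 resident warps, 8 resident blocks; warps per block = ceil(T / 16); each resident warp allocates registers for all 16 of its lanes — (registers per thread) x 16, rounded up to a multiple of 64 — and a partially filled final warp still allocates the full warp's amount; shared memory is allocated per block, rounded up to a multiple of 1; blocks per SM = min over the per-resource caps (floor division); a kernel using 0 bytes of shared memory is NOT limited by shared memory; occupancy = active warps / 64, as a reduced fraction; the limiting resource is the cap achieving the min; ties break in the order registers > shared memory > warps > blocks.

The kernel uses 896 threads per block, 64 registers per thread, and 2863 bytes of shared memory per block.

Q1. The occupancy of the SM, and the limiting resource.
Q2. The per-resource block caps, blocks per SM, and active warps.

Answer: occupancy 7/8, limited by registers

registers: 1 block
shared memory: 11 blocks
warps: 1 block
blocks: 8 blocks

Answer: 1 block, 56 active warps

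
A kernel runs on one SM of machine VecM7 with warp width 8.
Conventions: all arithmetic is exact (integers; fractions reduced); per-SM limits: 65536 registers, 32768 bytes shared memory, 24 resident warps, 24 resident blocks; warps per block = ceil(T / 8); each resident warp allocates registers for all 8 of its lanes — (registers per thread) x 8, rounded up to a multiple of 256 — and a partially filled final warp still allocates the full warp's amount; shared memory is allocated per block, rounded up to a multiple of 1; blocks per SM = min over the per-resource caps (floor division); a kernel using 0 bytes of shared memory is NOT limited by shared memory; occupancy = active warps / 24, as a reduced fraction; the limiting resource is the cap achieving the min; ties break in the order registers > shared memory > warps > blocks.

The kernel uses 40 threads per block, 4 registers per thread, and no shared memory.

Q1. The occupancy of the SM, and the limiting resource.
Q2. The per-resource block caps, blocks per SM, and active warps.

Answer: occupancy 5/6, limited by warps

registers: 51 blocks
shared memory: no limit (kernel uses none)
warps: 4 blocks
blocks: 24 blocks

Answer: 4 blocks, 20 active warps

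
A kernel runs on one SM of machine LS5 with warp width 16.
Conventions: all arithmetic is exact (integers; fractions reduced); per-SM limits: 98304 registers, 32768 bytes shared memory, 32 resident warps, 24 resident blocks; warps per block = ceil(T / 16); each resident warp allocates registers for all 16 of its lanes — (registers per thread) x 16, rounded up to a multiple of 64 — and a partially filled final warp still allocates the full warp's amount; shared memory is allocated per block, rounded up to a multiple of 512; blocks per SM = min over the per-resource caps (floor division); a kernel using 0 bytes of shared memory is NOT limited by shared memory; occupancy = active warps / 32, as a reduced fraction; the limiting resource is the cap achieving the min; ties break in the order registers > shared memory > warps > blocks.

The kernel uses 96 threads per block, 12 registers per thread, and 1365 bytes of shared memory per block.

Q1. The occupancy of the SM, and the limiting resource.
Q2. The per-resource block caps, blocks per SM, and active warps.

Answer: occupancy 15/16, limited by warps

registers: 85 blocks
shared memory: 21 blocks
warps: 5 blocks
blocks: 24 blocks

Answer: 5 blocks, 30 active warps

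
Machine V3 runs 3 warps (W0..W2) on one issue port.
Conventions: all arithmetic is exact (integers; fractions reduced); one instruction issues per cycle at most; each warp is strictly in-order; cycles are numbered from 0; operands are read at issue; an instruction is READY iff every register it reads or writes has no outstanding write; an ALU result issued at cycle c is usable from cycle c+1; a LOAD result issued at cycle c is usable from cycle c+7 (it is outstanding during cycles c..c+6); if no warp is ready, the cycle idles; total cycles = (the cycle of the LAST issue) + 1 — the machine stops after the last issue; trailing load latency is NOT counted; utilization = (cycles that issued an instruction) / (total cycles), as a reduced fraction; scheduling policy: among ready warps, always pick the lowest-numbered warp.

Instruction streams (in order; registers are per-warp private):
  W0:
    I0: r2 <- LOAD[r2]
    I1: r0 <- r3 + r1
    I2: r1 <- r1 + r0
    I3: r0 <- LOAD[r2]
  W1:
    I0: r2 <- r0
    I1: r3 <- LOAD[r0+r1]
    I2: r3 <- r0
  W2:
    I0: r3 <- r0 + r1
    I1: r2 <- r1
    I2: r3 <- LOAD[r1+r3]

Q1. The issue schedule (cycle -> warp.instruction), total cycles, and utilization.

cycle 0: W0.I0
cycle 1: W0.I1
cycle 2: W0.I2
cycle 3: W1.I0
cycle 4: W1.I1
cycle 5: W2.I0
cycle 6: W2.I1
cycle 7: W0.I3
cycle 8: W2.I2
cycle 9: idle
cycle 10: idle
cycle 11: W1.I2

Answer: 12 cycles, utilization 5/6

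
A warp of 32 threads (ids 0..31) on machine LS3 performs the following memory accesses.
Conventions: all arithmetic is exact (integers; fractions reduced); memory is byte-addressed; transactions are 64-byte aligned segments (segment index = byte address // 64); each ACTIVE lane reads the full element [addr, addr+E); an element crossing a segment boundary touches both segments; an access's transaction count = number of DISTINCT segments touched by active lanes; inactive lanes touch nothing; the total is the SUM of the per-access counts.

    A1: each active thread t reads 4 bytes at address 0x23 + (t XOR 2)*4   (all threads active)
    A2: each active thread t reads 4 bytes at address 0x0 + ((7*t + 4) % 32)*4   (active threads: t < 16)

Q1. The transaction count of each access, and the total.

A1: 3 transactions
A2: 2 transactions

Answer: 3,2; total 5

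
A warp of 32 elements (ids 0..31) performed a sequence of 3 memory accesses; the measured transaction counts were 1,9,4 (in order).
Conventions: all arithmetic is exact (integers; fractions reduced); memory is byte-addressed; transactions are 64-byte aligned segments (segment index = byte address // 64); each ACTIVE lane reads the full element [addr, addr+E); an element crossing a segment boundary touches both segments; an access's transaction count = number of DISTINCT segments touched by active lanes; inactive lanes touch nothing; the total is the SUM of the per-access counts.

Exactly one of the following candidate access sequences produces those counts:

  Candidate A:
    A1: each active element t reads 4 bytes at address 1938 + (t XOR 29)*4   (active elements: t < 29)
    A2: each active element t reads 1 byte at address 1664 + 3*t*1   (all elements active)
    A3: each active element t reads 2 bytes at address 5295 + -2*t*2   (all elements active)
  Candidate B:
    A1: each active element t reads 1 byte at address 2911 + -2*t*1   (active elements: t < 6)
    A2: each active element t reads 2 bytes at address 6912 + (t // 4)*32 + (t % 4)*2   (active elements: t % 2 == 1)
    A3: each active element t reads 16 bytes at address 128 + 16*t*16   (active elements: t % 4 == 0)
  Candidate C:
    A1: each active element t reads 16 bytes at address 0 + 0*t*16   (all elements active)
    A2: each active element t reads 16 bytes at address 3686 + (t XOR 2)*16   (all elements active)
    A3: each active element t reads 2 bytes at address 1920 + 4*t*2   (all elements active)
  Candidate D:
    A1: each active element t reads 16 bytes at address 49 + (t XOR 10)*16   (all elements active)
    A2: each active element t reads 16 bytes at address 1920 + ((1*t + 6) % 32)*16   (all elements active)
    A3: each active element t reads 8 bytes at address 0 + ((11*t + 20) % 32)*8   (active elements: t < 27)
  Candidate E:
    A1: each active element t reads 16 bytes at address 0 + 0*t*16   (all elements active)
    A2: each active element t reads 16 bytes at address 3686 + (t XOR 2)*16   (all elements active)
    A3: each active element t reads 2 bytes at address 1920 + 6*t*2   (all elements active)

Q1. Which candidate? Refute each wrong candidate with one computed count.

A: A1 gives 3 transactions, not 1
B: A2 gives 4 transactions, not 9
D: A1 gives 9 transactions, not 1
E: A3 gives 6 transactions, not 4
C: all counts match (1,9,4)

Answer: C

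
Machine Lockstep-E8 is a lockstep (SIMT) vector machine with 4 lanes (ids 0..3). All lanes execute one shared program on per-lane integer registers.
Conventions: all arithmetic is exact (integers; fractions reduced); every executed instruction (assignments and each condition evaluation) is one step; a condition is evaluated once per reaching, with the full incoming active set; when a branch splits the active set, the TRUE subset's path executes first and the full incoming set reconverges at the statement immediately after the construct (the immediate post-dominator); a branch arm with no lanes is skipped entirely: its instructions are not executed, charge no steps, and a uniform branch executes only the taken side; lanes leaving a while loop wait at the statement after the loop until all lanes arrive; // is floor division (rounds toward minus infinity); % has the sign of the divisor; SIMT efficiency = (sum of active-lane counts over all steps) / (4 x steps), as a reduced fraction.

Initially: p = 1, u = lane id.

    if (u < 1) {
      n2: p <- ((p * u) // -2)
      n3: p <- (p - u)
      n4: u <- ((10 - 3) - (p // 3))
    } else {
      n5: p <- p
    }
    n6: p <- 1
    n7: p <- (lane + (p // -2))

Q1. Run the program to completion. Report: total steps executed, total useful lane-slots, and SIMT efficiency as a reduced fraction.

Answer: 7 steps, 18 useful, 9/14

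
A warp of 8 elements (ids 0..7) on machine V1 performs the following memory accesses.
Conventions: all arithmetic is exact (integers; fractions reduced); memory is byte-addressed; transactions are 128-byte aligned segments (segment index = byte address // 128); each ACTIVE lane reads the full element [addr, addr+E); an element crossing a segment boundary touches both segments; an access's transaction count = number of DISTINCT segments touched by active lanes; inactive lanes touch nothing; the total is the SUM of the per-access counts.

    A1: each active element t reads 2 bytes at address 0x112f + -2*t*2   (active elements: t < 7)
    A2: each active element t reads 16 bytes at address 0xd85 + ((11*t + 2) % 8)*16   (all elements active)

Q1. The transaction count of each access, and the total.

A1: 1 transaction
A2: 2 transactions

Answer: 1,2; total 3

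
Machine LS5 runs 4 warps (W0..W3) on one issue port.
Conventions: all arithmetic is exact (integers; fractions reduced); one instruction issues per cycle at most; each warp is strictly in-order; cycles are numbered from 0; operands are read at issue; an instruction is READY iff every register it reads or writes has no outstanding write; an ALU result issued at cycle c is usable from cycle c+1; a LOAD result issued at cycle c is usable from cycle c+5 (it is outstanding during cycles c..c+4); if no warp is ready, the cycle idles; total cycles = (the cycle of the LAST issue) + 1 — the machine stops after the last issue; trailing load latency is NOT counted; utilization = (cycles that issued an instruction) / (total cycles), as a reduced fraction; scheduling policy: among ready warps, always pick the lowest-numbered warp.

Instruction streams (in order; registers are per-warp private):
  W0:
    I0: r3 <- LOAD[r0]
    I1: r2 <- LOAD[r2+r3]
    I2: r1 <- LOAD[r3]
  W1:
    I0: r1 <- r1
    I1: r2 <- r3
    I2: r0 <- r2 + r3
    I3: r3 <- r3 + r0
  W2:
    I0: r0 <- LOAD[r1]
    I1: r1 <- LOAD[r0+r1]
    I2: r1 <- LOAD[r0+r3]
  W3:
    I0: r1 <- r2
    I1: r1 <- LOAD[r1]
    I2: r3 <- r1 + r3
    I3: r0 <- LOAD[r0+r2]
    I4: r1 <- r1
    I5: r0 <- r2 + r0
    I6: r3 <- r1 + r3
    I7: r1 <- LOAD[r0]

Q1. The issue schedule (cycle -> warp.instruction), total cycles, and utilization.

cycle 0: W0.I0
cycle 1: W1.I0
cycle 2: W1.I1
cycle 3: W1.I2
cycle 4: W1.I3
cycle 5: W0.I1
cycle 6: W0.I2
cycle 7: W2.I0
cycle 8: W3.I0
cycle 9: W3.I1
cycle 10: idle
cycle 11: idle
cycle 12: W2.I1
cycle 13: idle
cycle 14: W3.I2
cycle 15: W3.I3
cycle 16: W3.I4
cycle 17: W2.I2
cycle 18: idle
cycle 19: idle
cycle 20: W3.I5
cycle 21: W3.I6
cycle 22: W3.I7

Answer: 23 cycles, utilization 18/23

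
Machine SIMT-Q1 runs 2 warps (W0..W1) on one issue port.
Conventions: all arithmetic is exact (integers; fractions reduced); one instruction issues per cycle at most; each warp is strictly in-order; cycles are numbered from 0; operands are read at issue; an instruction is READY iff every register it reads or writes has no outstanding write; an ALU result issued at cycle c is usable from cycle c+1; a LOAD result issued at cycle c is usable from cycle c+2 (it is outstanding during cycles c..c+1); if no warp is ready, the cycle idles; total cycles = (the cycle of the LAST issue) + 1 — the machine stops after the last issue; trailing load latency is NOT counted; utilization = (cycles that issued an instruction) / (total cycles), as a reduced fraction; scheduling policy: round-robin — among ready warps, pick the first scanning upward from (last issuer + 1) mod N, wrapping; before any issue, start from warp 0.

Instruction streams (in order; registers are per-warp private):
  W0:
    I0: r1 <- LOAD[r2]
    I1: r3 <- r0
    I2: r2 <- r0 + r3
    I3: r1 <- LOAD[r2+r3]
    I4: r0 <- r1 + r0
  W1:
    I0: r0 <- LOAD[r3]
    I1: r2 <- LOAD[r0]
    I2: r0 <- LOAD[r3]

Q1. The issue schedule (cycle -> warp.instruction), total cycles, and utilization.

cycle 0: W0.I0
cycle 1: W1.I0
cycle 2: W0.I1
cycle 3: W1.I1
cycle 4: W0.I2
cycle 5: W1.I2
cycle 6: W0.I3
cycle 7: idle
cycle 8: W0.I4

Answer: 9 cycles, utilization 8/9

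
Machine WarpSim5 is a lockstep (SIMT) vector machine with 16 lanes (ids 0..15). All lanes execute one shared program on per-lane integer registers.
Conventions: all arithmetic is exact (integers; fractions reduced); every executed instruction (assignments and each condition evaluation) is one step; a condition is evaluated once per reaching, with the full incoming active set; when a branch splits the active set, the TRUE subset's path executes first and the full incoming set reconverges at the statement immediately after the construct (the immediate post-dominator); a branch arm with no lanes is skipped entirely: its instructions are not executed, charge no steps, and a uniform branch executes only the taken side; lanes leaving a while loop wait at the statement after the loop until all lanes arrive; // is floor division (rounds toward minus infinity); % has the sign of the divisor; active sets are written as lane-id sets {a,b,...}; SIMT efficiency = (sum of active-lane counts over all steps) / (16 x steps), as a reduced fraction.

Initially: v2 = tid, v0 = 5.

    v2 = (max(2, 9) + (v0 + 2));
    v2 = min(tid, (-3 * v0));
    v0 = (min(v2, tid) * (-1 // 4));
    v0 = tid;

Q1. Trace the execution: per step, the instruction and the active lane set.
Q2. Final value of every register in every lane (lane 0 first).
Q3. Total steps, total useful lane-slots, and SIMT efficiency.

step 0: v2 <- (max(2, 9) + (v0 + 2)) {0,1,2,3,4,5,6,7,8,9,10,11,12,13,14,15}
step 1: v2 <- min(tid, (-3 * v0))    {0,1,2,3,4,5,6,7,8,9,10,11,12,13,14,15}
step 2: v0 <- (min(v2, tid) * (-1 // 4)) {0,1,2,3,4,5,6,7,8,9,10,11,12,13,14,15}
step 3: v0 <- tid                    {0,1,2,3,4,5,6,7,8,9,10,11,12,13,14,15}

Answer: 4 steps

v2: -15,-15,-15,-15,-15,-15,-15,-15,-15,-15,-15,-15,-15,-15,-15,-15
v0: 0,1,2,3,4,5,6,7,8,9,10,11,12,13,14,15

steps = 4; useful = 64; efficiency = 64/64 = 1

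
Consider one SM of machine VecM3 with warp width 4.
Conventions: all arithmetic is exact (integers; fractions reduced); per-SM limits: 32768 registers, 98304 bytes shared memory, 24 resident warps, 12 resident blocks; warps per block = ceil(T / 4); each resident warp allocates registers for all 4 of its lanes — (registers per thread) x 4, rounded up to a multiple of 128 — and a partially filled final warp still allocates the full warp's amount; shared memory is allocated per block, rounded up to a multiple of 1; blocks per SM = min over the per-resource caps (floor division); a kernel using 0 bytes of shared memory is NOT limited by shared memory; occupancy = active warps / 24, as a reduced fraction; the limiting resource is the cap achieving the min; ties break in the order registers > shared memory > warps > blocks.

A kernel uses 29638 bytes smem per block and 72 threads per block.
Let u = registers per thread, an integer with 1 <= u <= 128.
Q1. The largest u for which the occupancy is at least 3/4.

Answer: u = 128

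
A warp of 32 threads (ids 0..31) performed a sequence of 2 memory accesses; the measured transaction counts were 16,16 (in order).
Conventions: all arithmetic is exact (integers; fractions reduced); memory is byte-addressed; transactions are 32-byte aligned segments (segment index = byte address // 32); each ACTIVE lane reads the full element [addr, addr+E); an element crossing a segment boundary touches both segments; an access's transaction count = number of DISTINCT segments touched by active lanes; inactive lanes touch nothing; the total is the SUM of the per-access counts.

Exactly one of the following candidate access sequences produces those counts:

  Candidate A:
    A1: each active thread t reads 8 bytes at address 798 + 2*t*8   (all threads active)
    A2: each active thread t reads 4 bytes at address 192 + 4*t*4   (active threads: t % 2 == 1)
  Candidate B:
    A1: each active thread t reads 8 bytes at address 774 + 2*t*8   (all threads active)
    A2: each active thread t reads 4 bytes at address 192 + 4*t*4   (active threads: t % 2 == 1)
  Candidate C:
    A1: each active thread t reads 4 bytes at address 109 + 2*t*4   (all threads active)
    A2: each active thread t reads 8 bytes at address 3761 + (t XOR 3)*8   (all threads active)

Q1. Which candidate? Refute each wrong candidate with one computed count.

A: A1 gives 17 transactions, not 16
C: A1 gives 9 transactions, not 16
B: all counts match (16,16)

Answer: B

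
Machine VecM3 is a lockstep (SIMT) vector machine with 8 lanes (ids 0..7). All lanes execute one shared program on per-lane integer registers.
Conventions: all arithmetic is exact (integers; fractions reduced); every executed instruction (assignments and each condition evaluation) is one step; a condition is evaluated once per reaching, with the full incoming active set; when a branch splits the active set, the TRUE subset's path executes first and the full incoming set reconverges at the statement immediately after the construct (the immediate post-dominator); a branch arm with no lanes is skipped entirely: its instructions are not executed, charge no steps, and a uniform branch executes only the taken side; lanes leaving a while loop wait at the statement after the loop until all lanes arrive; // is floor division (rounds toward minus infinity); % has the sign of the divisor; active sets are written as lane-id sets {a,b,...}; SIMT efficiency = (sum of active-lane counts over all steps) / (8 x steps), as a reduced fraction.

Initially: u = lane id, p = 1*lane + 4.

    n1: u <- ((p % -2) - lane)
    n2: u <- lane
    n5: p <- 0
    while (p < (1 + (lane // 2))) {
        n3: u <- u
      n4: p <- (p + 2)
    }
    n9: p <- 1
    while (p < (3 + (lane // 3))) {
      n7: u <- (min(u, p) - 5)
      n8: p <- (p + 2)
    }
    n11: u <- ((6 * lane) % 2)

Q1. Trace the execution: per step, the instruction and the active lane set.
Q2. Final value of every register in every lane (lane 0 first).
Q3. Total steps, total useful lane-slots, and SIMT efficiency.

step 0: u <- ((p % -2) - lane)       {0,1,2,3,4,5,6,7}
step 1: u <- lane                    {0,1,2,3,4,5,6,7}
step 2: p <- 0                       {0,1,2,3,4,5,6,7}
step 3: eval (p < (1 + (lane // 2))) {0,1,2,3,4,5,6,7}
step 4: u <- u                       {0,1,2,3,4,5,6,7}
step 5: p <- (p + 2)                 {0,1,2,3,4,5,6,7}
step 6: eval (p < (1 + (lane // 2))) {0,1,2,3,4,5,6,7}
step 7: u <- u                       {4,5,6,7}
step 8: p <- (p + 2)                 {4,5,6,7}
step 9: eval (p < (1 + (lane // 2))) {4,5,6,7}
step 10: p <- 1                       {0,1,2,3,4,5,6,7}
step 11: eval (p < (3 + (lane // 3))) {0,1,2,3,4,5,6,7}
step 12: u <- (min(u, p) - 5)         {0,1,2,3,4,5,6,7}
step 13: p <- (p + 2)                 {0,1,2,3,4,5,6,7}
step 14: eval (p < (3 + (lane // 3))) {0,1,2,3,4,5,6,7}
step 15: u <- (min(u, p) - 5)         {3,4,5,6,7}
step 16: p <- (p + 2)                 {3,4,5,6,7}
step 17: eval (p < (3 + (lane // 3))) {3,4,5,6,7}
step 18: u <- ((6 * lane) % 2)        {0,1,2,3,4,5,6,7}

Answer: 19 steps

u: 0,0,0,0,0,0,0,0
p: 3,3,3,5,5,5,5,5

steps = 19; useful = 131; efficiency = 131/152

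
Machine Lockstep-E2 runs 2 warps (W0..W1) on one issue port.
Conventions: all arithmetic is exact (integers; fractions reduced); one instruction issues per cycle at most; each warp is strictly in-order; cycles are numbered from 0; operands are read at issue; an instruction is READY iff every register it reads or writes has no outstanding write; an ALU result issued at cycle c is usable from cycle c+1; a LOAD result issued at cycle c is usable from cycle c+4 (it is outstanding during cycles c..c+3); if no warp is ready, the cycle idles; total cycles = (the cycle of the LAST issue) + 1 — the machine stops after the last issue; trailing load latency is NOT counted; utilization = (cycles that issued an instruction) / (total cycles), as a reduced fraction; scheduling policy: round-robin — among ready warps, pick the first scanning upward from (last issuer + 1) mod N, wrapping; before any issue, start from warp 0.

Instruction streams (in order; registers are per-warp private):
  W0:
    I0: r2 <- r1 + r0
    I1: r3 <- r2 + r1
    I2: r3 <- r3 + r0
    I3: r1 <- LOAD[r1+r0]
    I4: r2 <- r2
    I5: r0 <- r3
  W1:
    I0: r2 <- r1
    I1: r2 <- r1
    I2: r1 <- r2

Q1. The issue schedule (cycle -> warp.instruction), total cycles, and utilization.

cycle 0: W0.I0
cycle 1: W1.I0
cycle 2: W0.I1
cycle 3: W1.I1
cycle 4: W0.I2
cycle 5: W1.I2
cycle 6: W0.I3
cycle 7: W0.I4
cycle 8: W0.I5

Answer: 9 cycles, utilization 1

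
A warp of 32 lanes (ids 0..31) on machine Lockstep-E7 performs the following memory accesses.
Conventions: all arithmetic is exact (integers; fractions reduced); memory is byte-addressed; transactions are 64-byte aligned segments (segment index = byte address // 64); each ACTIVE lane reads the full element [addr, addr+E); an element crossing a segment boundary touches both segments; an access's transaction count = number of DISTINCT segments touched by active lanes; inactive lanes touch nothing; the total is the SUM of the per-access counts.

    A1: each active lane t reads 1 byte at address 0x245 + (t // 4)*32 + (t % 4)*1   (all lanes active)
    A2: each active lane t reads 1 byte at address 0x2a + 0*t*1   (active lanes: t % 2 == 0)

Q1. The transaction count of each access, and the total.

A1: 4 transactions
A2: 1 transaction

Answer: 4,1; total 5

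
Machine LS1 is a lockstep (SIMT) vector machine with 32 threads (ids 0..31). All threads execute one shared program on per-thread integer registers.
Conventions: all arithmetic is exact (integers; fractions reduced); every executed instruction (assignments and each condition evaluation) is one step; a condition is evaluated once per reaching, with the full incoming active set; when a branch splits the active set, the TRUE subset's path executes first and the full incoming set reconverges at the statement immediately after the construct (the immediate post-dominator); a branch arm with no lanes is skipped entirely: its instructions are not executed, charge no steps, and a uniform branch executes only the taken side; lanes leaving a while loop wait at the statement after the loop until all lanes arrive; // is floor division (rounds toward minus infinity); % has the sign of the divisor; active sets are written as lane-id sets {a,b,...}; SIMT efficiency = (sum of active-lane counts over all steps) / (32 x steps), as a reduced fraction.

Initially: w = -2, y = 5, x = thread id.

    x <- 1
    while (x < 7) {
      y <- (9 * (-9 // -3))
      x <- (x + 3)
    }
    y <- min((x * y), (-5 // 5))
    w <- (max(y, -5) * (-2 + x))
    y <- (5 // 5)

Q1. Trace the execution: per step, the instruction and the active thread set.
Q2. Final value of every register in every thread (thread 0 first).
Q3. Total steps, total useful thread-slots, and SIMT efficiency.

step 0: x <- 1                       {0,1,2,3,4,5,6,7,8,9,10,11,12,13,14,15,16,17,18,19,20,21,22,23,24,25,26,27,28,29,30,31}
step 1: eval (x < 7)                 {0,1,2,3,4,5,6,7,8,9,10,11,12,13,14,15,16,17,18,19,20,21,22,23,24,25,26,27,28,29,30,31}
step 2: y <- (9 * (-9 // -3))        {0,1,2,3,4,5,6,7,8,9,10,11,12,13,14,15,16,17,18,19,20,21,22,23,24,25,26,27,28,29,30,31}
step 3: x <- (x + 3)                 {0,1,2,3,4,5,6,7,8,9,10,11,12,13,14,15,16,17,18,19,20,21,22,23,24,25,26,27,28,29,30,31}
step 4: eval (x < 7)                 {0,1,2,3,4,5,6,7,8,9,10,11,12,13,14,15,16,17,18,19,20,21,22,23,24,25,26,27,28,29,30,31}
step 5: y <- (9 * (-9 // -3))        {0,1,2,3,4,5,6,7,8,9,10,11,12,13,14,15,16,17,18,19,20,21,22,23,24,25,26,27,28,29,30,31}
step 6: x <- (x + 3)                 {0,1,2,3,4,5,6,7,8,9,10,11,12,13,14,15,16,17,18,19,20,21,22,23,24,25,26,27,28,29,30,31}
step 7: eval (x < 7)                 {0,1,2,3,4,5,6,7,8,9,10,11,12,13,14,15,16,17,18,19,20,21,22,23,24,25,26,27,28,29,30,31}
step 8: y <- min((x * y), (-5 // 5)) {0,1,2,3,4,5,6,7,8,9,10,11,12,13,14,15,16,17,18,19,20,21,22,23,24,25,26,27,28,29,30,31}
step 9: w <- (max(y, -5) * (-2 + x)) {0,1,2,3,4,5,6,7,8,9,10,11,12,13,14,15,16,17,18,19,20,21,22,23,24,25,26,27,28,29,30,31}
step 10: y <- (5 // 5)                {0,1,2,3,4,5,6,7,8,9,10,11,12,13,14,15,16,17,18,19,20,21,22,23,24,25,26,27,28,29,30,31}

Answer: 11 steps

w: -5,-5,-5,-5,-5,-5,-5,-5,-5,-5,-5,-5,-5,-5,-5,-5,-5,-5,-5,-5,-5,-5,-5,-5,-5,-5,-5,-5,-5,-5,-5,-5
y: 1,1,1,1,1,1,1,1,1,1,1,1,1,1,1,1,1,1,1,1,1,1,1,1,1,1,1,1,1,1,1,1
x: 7,7,7,7,7,7,7,7,7,7,7,7,7,7,7,7,7,7,7,7,7,7,7,7,7,7,7,7,7,7,7,7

steps = 11; useful = 352; efficiency = 352/352 = 1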